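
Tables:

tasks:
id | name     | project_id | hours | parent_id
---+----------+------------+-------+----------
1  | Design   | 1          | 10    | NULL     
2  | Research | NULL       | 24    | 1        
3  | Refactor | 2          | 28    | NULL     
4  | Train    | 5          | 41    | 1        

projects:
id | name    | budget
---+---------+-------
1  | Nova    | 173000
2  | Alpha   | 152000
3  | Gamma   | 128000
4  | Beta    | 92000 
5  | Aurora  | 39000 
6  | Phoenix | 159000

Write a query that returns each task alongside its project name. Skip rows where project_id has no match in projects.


INNER JOIN keeps only tasks rows whose project_id matches an id in projects. Walk through each task:
  - task 1 (Design): project_id=1 -> matches Nova
  - task 2 (Research): project_id=NULL, no match -> dropped
  - task 3 (Refactor): project_id=2 -> matches Alpha
  - task 4 (Train): project_id=5 -> matches Aurora
So 1 of 4 rows is dropped.

SQL:
SELECT a.name, b.name AS project
FROM tasks a
INNER JOIN projects b ON a.project_id = b.id

Result:
name     | project
---------+--------
Design   | Nova   
Refactor | Alpha  
Train    | Aurora 


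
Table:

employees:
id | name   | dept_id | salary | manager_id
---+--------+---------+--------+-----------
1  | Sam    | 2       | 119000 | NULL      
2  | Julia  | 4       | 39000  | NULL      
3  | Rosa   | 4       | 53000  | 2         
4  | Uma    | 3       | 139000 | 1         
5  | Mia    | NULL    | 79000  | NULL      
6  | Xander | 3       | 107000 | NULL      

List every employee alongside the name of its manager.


This is a self-join: employees is joined to a second copy of itself, matching each row's manager_id to another row's id. Use LEFT JOIN so rows with manager_id=NULL are kept.
  - employee 1 (Sam): manager_id=NULL -> NULL
  - employee 2 (Julia): manager_id=NULL -> NULL
  - employee 3 (Rosa): manager_id=2 -> Julia
  - employee 4 (Uma): manager_id=1 -> Sam
  - employee 5 (Mia): manager_id=NULL -> NULL
  - employee 6 (Xander): manager_id=NULL -> NULL

SQL:
SELECT a.name AS item, b.name AS manager
FROM employees a
LEFT JOIN employees b ON a.manager_id = b.id

Result:
item   | manager
-------+--------
Sam    | NULL   
Julia  | NULL   
Rosa   | Julia  
Uma    | Sam    
Mia    | NULL   
Xander | NULL   


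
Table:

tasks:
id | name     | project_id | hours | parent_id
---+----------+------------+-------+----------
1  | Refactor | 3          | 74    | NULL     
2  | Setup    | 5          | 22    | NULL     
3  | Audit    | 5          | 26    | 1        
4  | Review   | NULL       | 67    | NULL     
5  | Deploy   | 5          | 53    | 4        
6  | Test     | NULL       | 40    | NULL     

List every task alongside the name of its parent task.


This is a self-join: tasks is joined to a second copy of itself, matching each row's parent_id to another row's id. Use LEFT JOIN so rows with parent_id=NULL are kept.
  - task 1 (Refactor): parent_id=NULL -> NULL
  - task 2 (Setup): parent_id=NULL -> NULL
  - task 3 (Audit): parent_id=1 -> Refactor
  - task 4 (Review): parent_id=NULL -> NULL
  - task 5 (Deploy): parent_id=4 -> Review
  - task 6 (Test): parent_id=NULL -> NULL

SQL:
SELECT a.name AS item, b.name AS parent
FROM tasks a
LEFT JOIN tasks b ON a.parent_id = b.id

Result:
item     | parent  
---------+---------
Refactor | NULL    
Setup    | NULL    
Audit    | Refactor
Review   | NULL    
Deploy   | Review  
Test     | NULL    


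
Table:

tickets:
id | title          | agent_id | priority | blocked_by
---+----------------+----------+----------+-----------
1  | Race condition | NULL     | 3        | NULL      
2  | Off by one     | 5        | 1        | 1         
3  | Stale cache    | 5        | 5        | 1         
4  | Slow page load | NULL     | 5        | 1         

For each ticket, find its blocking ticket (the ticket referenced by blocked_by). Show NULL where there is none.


This is a self-join: tickets is joined to a second copy of itself, matching each row's blocked_by to another row's id. Use LEFT JOIN so rows with blocked_by=NULL are kept.
  - ticket 1 (Race condition): blocked_by=NULL -> NULL
  - ticket 2 (Off by one): blocked_by=1 -> Race condition
  - ticket 3 (Stale cache): blocked_by=1 -> Race condition
  - ticket 4 (Slow page load): blocked_by=1 -> Race condition

SQL:
SELECT a.title AS item, b.title AS blocked_by
FROM tickets a
LEFT JOIN tickets b ON a.blocked_by = b.id

Result:
item           | blocked_by    
---------------+---------------
Race condition | NULL          
Off by one     | Race condition
Stale cache    | Race condition
Slow page load | Race condition


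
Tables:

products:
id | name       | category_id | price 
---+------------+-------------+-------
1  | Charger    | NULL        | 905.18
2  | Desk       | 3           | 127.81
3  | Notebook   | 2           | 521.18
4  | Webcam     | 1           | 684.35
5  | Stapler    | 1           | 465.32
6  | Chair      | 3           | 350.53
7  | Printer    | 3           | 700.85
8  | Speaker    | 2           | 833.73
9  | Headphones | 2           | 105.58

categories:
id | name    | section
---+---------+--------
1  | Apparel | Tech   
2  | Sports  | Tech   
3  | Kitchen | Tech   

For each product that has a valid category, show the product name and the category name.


INNER JOIN keeps only products rows whose category_id matches an id in categories. Walk through each product:
  - product 1 (Charger): category_id=NULL, no match -> dropped
  - product 2 (Desk): category_id=3 -> matches Kitchen
  - product 3 (Notebook): category_id=2 -> matches Sports
  - product 4 (Webcam): category_id=1 -> matches Apparel
  - product 5 (Stapler): category_id=1 -> matches Apparel
  - product 6 (Chair): category_id=3 -> matches Kitchen
  - product 7 (Printer): category_id=3 -> matches Kitchen
  - product 8 (Speaker): category_id=2 -> matches Sports
  - product 9 (Headphones): category_id=2 -> matches Sports
So 1 of 9 rows is dropped.

SQL:
SELECT a.name, b.name AS category
FROM products a
INNER JOIN categories b ON a.category_id = b.id

Result:
name       | category
-----------+---------
Desk       | Kitchen 
Notebook   | Sports  
Webcam     | Apparel 
Stapler    | Apparel 
Chair      | Kitchen 
Printer    | Kitchen 
Speaker    | Sports  
Headphones | Sports  


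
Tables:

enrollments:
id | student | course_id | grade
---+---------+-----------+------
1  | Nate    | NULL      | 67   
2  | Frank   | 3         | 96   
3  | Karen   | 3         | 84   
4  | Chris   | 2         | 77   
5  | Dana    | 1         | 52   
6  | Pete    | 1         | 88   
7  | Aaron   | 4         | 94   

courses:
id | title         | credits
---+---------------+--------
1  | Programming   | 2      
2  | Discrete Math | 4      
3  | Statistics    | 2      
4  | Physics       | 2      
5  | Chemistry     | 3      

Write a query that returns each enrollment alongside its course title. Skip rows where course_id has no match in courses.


INNER JOIN keeps only enrollments rows whose course_id matches an id in courses. Walk through each enrollment:
  - enrollment 1 (Nate): course_id=NULL, no match -> dropped
  - enrollment 2 (Frank): course_id=3 -> matches Statistics
  - enrollment 3 (Karen): course_id=3 -> matches Statistics
  - enrollment 4 (Chris): course_id=2 -> matches Discrete Math
  - enrollment 5 (Dana): course_id=1 -> matches Programming
  - enrollment 6 (Pete): course_id=1 -> matches Programming
  - enrollment 7 (Aaron): course_id=4 -> matches Physics
So 1 of 7 rows is dropped.

SQL:
SELECT a.student, b.title AS course
FROM enrollments a
INNER JOIN courses b ON a.course_id = b.id

Result:
student | course       
--------+--------------
Frank   | Statistics   
Karen   | Statistics   
Chris   | Discrete Math
Dana    | Programming  
Pete    | Programming  
Aaron   | Physics      


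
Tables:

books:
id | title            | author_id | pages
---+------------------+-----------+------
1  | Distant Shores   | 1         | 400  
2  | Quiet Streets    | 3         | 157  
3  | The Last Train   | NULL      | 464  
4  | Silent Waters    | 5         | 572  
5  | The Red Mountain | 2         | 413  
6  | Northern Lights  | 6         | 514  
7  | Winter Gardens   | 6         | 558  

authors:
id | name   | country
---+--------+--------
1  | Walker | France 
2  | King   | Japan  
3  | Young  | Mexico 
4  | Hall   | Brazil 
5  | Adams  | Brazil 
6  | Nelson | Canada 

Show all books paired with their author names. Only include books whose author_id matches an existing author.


INNER JOIN keeps only books rows whose author_id matches an id in authors. Walk through each book:
  - book 1 (Distant Shores): author_id=1 -> matches Walker
  - book 2 (Quiet Streets): author_id=3 -> matches Young
  - book 3 (The Last Train): author_id=NULL, no match -> dropped
  - book 4 (Silent Waters): author_id=5 -> matches Adams
  - book 5 (The Red Mountain): author_id=2 -> matches King
  - book 6 (Northern Lights): author_id=6 -> matches Nelson
  - book 7 (Winter Gardens): author_id=6 -> matches Nelson
So 1 of 7 rows is dropped.

SQL:
SELECT a.title, b.name AS author
FROM books a
INNER JOIN authors b ON a.author_id = b.id

Result:
title            | author
-----------------+-------
Distant Shores   | Walker
Quiet Streets    | Young 
Silent Waters    | Adams 
The Red Mountain | King  
Northern Lights  | Nelson
Winter Gardens   | Nelson


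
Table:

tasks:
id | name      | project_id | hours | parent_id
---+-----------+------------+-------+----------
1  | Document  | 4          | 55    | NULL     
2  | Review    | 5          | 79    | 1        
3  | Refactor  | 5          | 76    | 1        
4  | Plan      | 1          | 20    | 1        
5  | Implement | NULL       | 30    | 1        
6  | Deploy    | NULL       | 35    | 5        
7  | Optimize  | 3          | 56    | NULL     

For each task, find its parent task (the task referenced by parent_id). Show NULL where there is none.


This is a self-join: tasks is joined to a second copy of itself, matching each row's parent_id to another row's id. Use LEFT JOIN so rows with parent_id=NULL are kept.
  - task 1 (Document): parent_id=NULL -> NULL
  - task 2 (Review): parent_id=1 -> Document
  - task 3 (Refactor): parent_id=1 -> Document
  - task 4 (Plan): parent_id=1 -> Document
  - task 5 (Implement): parent_id=1 -> Document
  - task 6 (Deploy): parent_id=5 -> Implement
  - task 7 (Optimize): parent_id=NULL -> NULL

SQL:
SELECT a.name AS item, b.name AS parent
FROM tasks a
LEFT JOIN tasks b ON a.parent_id = b.id

Result:
item      | parent   
----------+----------
Document  | NULL     
Review    | Document 
Refactor  | Document 
Plan      | Document 
Implement | Document 
Deploy    | Implement
Optimize  | NULL     


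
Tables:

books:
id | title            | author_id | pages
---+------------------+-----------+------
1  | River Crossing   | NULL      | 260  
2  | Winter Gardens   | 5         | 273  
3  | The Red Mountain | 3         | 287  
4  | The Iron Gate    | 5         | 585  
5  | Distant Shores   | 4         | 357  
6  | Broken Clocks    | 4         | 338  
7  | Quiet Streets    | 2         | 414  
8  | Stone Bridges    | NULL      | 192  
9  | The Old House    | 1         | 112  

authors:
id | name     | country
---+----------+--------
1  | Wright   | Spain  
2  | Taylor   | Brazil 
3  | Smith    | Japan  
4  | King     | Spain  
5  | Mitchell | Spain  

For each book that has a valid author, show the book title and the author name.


INNER JOIN keeps only books rows whose author_id matches an id in authors. Walk through each book:
  - book 1 (River Crossing): author_id=NULL, no match -> dropped
  - book 2 (Winter Gardens): author_id=5 -> matches Mitchell
  - book 3 (The Red Mountain): author_id=3 -> matches Smith
  - book 4 (The Iron Gate): author_id=5 -> matches Mitchell
  - book 5 (Distant Shores): author_id=4 -> matches King
  - book 6 (Broken Clocks): author_id=4 -> matches King
  - book 7 (Quiet Streets): author_id=2 -> matches Taylor
  - book 8 (Stone Bridges): author_id=NULL, no match -> dropped
  - book 9 (The Old House): author_id=1 -> matches Wright
So 2 of 9 rows are dropped.

SQL:
SELECT a.title, b.name AS author
FROM books a
INNER JOIN authors b ON a.author_id = b.id

Result:
title            | author  
-----------------+---------
Winter Gardens   | Mitchell
The Red Mountain | Smith   
The Iron Gate    | Mitchell
Distant Shores   | King    
Broken Clocks    | King    
Quiet Streets    | Taylor  
The Old House    | Wright  


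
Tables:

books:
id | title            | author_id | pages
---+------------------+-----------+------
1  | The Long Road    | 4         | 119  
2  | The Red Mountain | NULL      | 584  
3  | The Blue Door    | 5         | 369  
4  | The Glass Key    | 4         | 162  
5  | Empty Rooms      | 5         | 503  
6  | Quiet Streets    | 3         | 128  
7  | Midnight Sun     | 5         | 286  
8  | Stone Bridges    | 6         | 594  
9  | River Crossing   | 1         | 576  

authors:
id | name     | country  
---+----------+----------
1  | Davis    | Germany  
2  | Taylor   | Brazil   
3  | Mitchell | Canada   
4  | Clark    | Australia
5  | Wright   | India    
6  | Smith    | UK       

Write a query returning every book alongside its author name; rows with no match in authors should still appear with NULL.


LEFT JOIN keeps every row from books (the left table); where author_id has no match in authors, the author columns become NULL. Walk through each book:
  - book 1 (The Long Road): author_id=4 -> matches Clark
  - book 2 (The Red Mountain): author_id=NULL, no match -> kept with NULL
  - book 3 (The Blue Door): author_id=5 -> matches Wright
  - book 4 (The Glass Key): author_id=4 -> matches Clark
  - book 5 (Empty Rooms): author_id=5 -> matches Wright
  - book 6 (Quiet Streets): author_id=3 -> matches Mitchell
  - book 7 (Midnight Sun): author_id=5 -> matches Wright
  - book 8 (Stone Bridges): author_id=6 -> matches Smith
  - book 9 (River Crossing): author_id=1 -> matches Davis
All 9 rows appear; 1 has NULL author.

SQL:
SELECT a.title, b.name AS author
FROM books a
LEFT JOIN authors b ON a.author_id = b.id

Result:
title            | author  
-----------------+---------
The Long Road    | Clark   
The Red Mountain | NULL    
The Blue Door    | Wright  
The Glass Key    | Clark   
Empty Rooms      | Wright  
Quiet Streets    | Mitchell
Midnight Sun     | Wright  
Stone Bridges    | Smith   
River Crossing   | Davis   


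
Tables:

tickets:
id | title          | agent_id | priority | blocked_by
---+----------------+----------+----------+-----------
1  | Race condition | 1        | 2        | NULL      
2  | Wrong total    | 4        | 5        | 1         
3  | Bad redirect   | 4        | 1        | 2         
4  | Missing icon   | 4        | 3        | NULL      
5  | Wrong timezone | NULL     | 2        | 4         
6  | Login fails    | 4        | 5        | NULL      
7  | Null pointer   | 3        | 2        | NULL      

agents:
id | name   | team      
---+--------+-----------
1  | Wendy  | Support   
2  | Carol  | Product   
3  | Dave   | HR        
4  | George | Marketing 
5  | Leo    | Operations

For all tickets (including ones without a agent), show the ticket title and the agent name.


LEFT JOIN keeps every row from tickets (the left table); where agent_id has no match in agents, the agent columns become NULL. Walk through each ticket:
  - ticket 1 (Race condition): agent_id=1 -> matches Wendy
  - ticket 2 (Wrong total): agent_id=4 -> matches George
  - ticket 3 (Bad redirect): agent_id=4 -> matches George
  - ticket 4 (Missing icon): agent_id=4 -> matches George
  - ticket 5 (Wrong timezone): agent_id=NULL, no match -> kept with NULL
  - ticket 6 (Login fails): agent_id=4 -> matches George
  - ticket 7 (Null pointer): agent_id=3 -> matches Dave
All 7 rows appear; 1 has NULL agent.

SQL:
SELECT a.title, b.name AS agent
FROM tickets a
LEFT JOIN agents b ON a.agent_id = b.id

Result:
title          | agent 
---------------+-------
Race condition | Wendy 
Wrong total    | George
Bad redirect   | George
Missing icon   | George
Wrong timezone | NULL  
Login fails    | George
Null pointer   | Dave  


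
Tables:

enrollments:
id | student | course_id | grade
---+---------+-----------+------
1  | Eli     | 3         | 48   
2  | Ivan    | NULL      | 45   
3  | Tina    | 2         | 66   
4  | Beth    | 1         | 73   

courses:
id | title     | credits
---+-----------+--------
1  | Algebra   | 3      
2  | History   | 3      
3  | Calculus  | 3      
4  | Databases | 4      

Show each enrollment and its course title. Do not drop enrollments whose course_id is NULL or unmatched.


LEFT JOIN keeps every row from enrollments (the left table); where course_id has no match in courses, the course columns become NULL. Walk through each enrollment:
  - enrollment 1 (Eli): course_id=3 -> matches Calculus
  - enrollment 2 (Ivan): course_id=NULL, no match -> kept with NULL
  - enrollment 3 (Tina): course_id=2 -> matches History
  - enrollment 4 (Beth): course_id=1 -> matches Algebra
All 4 rows appear; 1 has NULL course.

SQL:
SELECT a.student, b.title AS course
FROM enrollments a
LEFT JOIN courses b ON a.course_id = b.id

Result:
student | course  
--------+---------
Eli     | Calculus
Ivan    | NULL    
Tina    | History 
Beth    | Algebra 


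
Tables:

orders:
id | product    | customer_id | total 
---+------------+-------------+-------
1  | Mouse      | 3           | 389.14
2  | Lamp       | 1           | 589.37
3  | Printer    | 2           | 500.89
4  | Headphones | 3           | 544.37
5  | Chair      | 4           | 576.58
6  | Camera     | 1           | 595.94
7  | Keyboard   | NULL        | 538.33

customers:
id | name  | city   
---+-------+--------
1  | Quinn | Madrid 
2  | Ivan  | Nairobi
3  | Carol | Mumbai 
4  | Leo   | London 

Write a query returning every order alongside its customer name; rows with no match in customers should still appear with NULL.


LEFT JOIN keeps every row from orders (the left table); where customer_id has no match in customers, the customer columns become NULL. Walk through each order:
  - order 1 (Mouse): customer_id=3 -> matches Carol
  - order 2 (Lamp): customer_id=1 -> matches Quinn
  - order 3 (Printer): customer_id=2 -> matches Ivan
  - order 4 (Headphones): customer_id=3 -> matches Carol
  - order 5 (Chair): customer_id=4 -> matches Leo
  - order 6 (Camera): customer_id=1 -> matches Quinn
  - order 7 (Keyboard): customer_id=NULL, no match -> kept with NULL
All 7 rows appear; 1 has NULL customer.

SQL:
SELECT a.product, b.name AS customer
FROM orders a
LEFT JOIN customers b ON a.customer_id = b.id

Result:
product    | customer
-----------+---------
Mouse      | Carol   
Lamp       | Quinn   
Printer    | Ivan    
Headphones | Carol   
Chair      | Leo     
Camera     | Quinn   
Keyboard   | NULL    


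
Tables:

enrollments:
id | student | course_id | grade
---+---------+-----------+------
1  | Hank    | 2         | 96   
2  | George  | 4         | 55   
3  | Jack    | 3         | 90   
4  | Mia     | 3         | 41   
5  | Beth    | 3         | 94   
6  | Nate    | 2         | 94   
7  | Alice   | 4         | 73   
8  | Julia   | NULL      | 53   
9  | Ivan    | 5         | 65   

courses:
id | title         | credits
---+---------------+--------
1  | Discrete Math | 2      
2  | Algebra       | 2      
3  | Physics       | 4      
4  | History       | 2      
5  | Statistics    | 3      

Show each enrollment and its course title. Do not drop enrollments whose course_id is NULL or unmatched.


LEFT JOIN keeps every row from enrollments (the left table); where course_id has no match in courses, the course columns become NULL. Walk through each enrollment:
  - enrollment 1 (Hank): course_id=2 -> matches Algebra
  - enrollment 2 (George): course_id=4 -> matches History
  - enrollment 3 (Jack): course_id=3 -> matches Physics
  - enrollment 4 (Mia): course_id=3 -> matches Physics
  - enrollment 5 (Beth): course_id=3 -> matches Physics
  - enrollment 6 (Nate): course_id=2 -> matches Algebra
  - enrollment 7 (Alice): course_id=4 -> matches History
  - enrollment 8 (Julia): course_id=NULL, no match -> kept with NULL
  - enrollment 9 (Ivan): course_id=5 -> matches Statistics
All 9 rows appear; 1 has NULL course.

SQL:
SELECT a.student, b.title AS course
FROM enrollments a
LEFT JOIN courses b ON a.course_id = b.id

Result:
student | course    
--------+-----------
Hank    | Algebra   
George  | History   
Jack    | Physics   
Mia     | Physics   
Beth    | Physics   
Nate    | Algebra   
Alice   | History   
Julia   | NULL      
Ivan    | Statistics


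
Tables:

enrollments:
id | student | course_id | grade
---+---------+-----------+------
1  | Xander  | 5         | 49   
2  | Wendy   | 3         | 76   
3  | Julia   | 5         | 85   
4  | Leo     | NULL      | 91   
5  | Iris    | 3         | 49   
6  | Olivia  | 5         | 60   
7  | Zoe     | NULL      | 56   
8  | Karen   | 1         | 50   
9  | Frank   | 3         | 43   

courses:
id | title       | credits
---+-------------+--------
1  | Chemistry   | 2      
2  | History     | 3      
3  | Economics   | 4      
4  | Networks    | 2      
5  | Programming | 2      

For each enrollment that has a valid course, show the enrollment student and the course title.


INNER JOIN keeps only enrollments rows whose course_id matches an id in courses. Walk through each enrollment:
  - enrollment 1 (Xander): course_id=5 -> matches Programming
  - enrollment 2 (Wendy): course_id=3 -> matches Economics
  - enrollment 3 (Julia): course_id=5 -> matches Programming
  - enrollment 4 (Leo): course_id=NULL, no match -> dropped
  - enrollment 5 (Iris): course_id=3 -> matches Economics
  - enrollment 6 (Olivia): course_id=5 -> matches Programming
  - enrollment 7 (Zoe): course_id=NULL, no match -> dropped
  - enrollment 8 (Karen): course_id=1 -> matches Chemistry
  - enrollment 9 (Frank): course_id=3 -> matches Economics
So 2 of 9 rows are dropped.

SQL:
SELECT a.student, b.title AS course
FROM enrollments a
INNER JOIN courses b ON a.course_id = b.id

Result:
student | course     
--------+------------
Xander  | Programming
Wendy   | Economics  
Julia   | Programming
Iris    | Economics  
Olivia  | Programming
Karen   | Chemistry  
Frank   | Economics  


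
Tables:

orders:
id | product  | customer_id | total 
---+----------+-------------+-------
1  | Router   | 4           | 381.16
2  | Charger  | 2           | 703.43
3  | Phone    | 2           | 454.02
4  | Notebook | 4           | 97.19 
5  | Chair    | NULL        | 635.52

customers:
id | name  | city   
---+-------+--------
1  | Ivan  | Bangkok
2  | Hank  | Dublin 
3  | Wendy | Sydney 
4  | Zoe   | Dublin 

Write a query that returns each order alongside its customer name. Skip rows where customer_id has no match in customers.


INNER JOIN keeps only orders rows whose customer_id matches an id in customers. Walk through each order:
  - order 1 (Router): customer_id=4 -> matches Zoe
  - order 2 (Charger): customer_id=2 -> matches Hank
  - order 3 (Phone): customer_id=2 -> matches Hank
  - order 4 (Notebook): customer_id=4 -> matches Zoe
  - order 5 (Chair): customer_id=NULL, no match -> dropped
So 1 of 5 rows is dropped.

SQL:
SELECT a.product, b.name AS customer
FROM orders a
INNER JOIN customers b ON a.customer_id = b.id

Result:
product  | customer
---------+---------
Router   | Zoe     
Charger  | Hank    
Phone    | Hank    
Notebook | Zoe     


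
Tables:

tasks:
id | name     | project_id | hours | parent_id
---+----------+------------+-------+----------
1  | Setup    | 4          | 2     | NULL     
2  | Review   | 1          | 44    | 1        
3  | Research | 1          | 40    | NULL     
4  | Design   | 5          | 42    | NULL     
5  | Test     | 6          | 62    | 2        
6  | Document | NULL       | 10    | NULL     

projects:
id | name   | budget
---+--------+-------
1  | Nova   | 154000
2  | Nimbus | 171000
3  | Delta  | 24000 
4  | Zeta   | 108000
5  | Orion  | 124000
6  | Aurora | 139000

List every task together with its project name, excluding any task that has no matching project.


INNER JOIN keeps only tasks rows whose project_id matches an id in projects. Walk through each task:
  - task 1 (Setup): project_id=4 -> matches Zeta
  - task 2 (Review): project_id=1 -> matches Nova
  - task 3 (Research): project_id=1 -> matches Nova
  - task 4 (Design): project_id=5 -> matches Orion
  - task 5 (Test): project_id=6 -> matches Aurora
  - task 6 (Document): project_id=NULL, no match -> dropped
So 1 of 6 rows is dropped.

SQL:
SELECT a.name, b.name AS project
FROM tasks a
INNER JOIN projects b ON a.project_id = b.id

Result:
name     | project
---------+--------
Setup    | Zeta   
Review   | Nova   
Research | Nova   
Design   | Orion  
Test     | Aurora 


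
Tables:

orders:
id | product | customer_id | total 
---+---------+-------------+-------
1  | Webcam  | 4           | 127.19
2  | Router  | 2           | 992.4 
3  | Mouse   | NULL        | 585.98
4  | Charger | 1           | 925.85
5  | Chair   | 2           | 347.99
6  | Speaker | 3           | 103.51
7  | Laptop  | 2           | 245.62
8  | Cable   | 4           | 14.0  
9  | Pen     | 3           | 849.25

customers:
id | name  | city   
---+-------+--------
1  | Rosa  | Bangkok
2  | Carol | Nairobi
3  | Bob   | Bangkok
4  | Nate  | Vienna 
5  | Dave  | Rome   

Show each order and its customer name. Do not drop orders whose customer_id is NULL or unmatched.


LEFT JOIN keeps every row from orders (the left table); where customer_id has no match in customers, the customer columns become NULL. Walk through each order:
  - order 1 (Webcam): customer_id=4 -> matches Nate
  - order 2 (Router): customer_id=2 -> matches Carol
  - order 3 (Mouse): customer_id=NULL, no match -> kept with NULL
  - order 4 (Charger): customer_id=1 -> matches Rosa
  - order 5 (Chair): customer_id=2 -> matches Carol
  - order 6 (Speaker): customer_id=3 -> matches Bob
  - order 7 (Laptop): customer_id=2 -> matches Carol
  - order 8 (Cable): customer_id=4 -> matches Nate
  - order 9 (Pen): customer_id=3 -> matches Bob
All 9 rows appear; 1 has NULL customer.

SQL:
SELECT a.product, b.name AS customer
FROM orders a
LEFT JOIN customers b ON a.customer_id = b.id

Result:
product | customer
--------+---------
Webcam  | Nate    
Router  | Carol   
Mouse   | NULL    
Charger | Rosa    
Chair   | Carol   
Speaker | Bob     
Laptop  | Carol   
Cable   | Nate    
Pen     | Bob     


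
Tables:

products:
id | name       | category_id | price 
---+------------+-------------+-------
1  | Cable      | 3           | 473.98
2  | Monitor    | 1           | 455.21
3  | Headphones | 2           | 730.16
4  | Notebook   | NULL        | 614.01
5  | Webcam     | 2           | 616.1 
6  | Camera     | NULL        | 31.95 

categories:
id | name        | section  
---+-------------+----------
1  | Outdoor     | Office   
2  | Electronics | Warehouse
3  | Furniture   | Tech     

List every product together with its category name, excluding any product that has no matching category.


INNER JOIN keeps only products rows whose category_id matches an id in categories. Walk through each product:
  - product 1 (Cable): category_id=3 -> matches Furniture
  - product 2 (Monitor): category_id=1 -> matches Outdoor
  - product 3 (Headphones): category_id=2 -> matches Electronics
  - product 4 (Notebook): category_id=NULL, no match -> dropped
  - product 5 (Webcam): category_id=2 -> matches Electronics
  - product 6 (Camera): category_id=NULL, no match -> dropped
So 2 of 6 rows are dropped.

SQL:
SELECT a.name, b.name AS category
FROM products a
INNER JOIN categories b ON a.category_id = b.id

Result:
name       | category   
-----------+------------
Cable      | Furniture  
Monitor    | Outdoor    
Headphones | Electronics
Webcam     | Electronics


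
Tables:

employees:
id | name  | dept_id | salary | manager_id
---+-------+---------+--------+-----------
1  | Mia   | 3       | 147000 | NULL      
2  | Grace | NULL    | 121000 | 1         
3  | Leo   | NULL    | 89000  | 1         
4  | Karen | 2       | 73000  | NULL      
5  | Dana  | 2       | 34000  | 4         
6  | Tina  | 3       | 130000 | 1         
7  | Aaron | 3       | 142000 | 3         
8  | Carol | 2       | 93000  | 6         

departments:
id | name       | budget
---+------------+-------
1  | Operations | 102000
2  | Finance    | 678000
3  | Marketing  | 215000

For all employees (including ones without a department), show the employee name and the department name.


LEFT JOIN keeps every row from employees (the left table); where dept_id has no match in departments, the department columns become NULL. Walk through each employee:
  - employee 1 (Mia): dept_id=3 -> matches Marketing
  - employee 2 (Grace): dept_id=NULL, no match -> kept with NULL
  - employee 3 (Leo): dept_id=NULL, no match -> kept with NULL
  - employee 4 (Karen): dept_id=2 -> matches Finance
  - employee 5 (Dana): dept_id=2 -> matches Finance
  - employee 6 (Tina): dept_id=3 -> matches Marketing
  - employee 7 (Aaron): dept_id=3 -> matches Marketing
  - employee 8 (Carol): dept_id=2 -> matches Finance
All 8 rows appear; 2 have NULL department.

SQL:
SELECT a.name, b.name AS department
FROM employees a
LEFT JOIN departments b ON a.dept_id = b.id

Result:
name  | department
------+-----------
Mia   | Marketing 
Grace | NULL      
Leo   | NULL      
Karen | Finance   
Dana  | Finance   
Tina  | Marketing 
Aaron | Marketing 
Carol | Finance   


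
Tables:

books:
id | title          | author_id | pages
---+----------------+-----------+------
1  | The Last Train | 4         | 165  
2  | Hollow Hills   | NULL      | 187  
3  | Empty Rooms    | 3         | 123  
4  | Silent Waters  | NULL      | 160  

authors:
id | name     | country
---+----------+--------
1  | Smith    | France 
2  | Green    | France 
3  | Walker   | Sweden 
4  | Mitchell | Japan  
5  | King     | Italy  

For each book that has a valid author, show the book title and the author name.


INNER JOIN keeps only books rows whose author_id matches an id in authors. Walk through each book:
  - book 1 (The Last Train): author_id=4 -> matches Mitchell
  - book 2 (Hollow Hills): author_id=NULL, no match -> dropped
  - book 3 (Empty Rooms): author_id=3 -> matches Walker
  - book 4 (Silent Waters): author_id=NULL, no match -> dropped
So 2 of 4 rows are dropped.

SQL:
SELECT a.title, b.name AS author
FROM books a
INNER JOIN authors b ON a.author_id = b.id

Result:
title          | author  
---------------+---------
The Last Train | Mitchell
Empty Rooms    | Walker  


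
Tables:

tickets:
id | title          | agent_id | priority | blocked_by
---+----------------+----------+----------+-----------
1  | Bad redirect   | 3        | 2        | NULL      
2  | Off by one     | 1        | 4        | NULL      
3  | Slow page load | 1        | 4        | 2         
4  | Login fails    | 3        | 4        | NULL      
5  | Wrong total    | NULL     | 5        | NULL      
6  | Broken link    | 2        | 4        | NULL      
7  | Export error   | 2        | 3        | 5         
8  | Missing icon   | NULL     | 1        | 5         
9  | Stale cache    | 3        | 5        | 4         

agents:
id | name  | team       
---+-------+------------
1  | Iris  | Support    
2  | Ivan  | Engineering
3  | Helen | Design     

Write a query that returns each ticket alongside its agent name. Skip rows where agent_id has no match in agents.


INNER JOIN keeps only tickets rows whose agent_id matches an id in agents. Walk through each ticket:
  - ticket 1 (Bad redirect): agent_id=3 -> matches Helen
  - ticket 2 (Off by one): agent_id=1 -> matches Iris
  - ticket 3 (Slow page load): agent_id=1 -> matches Iris
  - ticket 4 (Login fails): agent_id=3 -> matches Helen
  - ticket 5 (Wrong total): agent_id=NULL, no match -> dropped
  - ticket 6 (Broken link): agent_id=2 -> matches Ivan
  - ticket 7 (Export error): agent_id=2 -> matches Ivan
  - ticket 8 (Missing icon): agent_id=NULL, no match -> dropped
  - ticket 9 (Stale cache): agent_id=3 -> matches Helen
So 2 of 9 rows are dropped.

SQL:
SELECT a.title, b.name AS agent
FROM tickets a
INNER JOIN agents b ON a.agent_id = b.id

Result:
title          | agent
---------------+------
Bad redirect   | Helen
Off by one     | Iris 
Slow page load | Iris 
Login fails    | Helen
Broken link    | Ivan 
Export error   | Ivan 
Stale cache    | Helen


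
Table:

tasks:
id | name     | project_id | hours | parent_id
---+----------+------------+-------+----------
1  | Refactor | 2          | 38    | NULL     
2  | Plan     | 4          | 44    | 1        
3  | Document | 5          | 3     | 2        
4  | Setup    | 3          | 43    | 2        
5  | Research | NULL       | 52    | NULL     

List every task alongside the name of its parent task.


This is a self-join: tasks is joined to a second copy of itself, matching each row's parent_id to another row's id. Use LEFT JOIN so rows with parent_id=NULL are kept.
  - task 1 (Refactor): parent_id=NULL -> NULL
  - task 2 (Plan): parent_id=1 -> Refactor
  - task 3 (Document): parent_id=2 -> Plan
  - task 4 (Setup): parent_id=2 -> Plan
  - task 5 (Research): parent_id=NULL -> NULL

SQL:
SELECT a.name AS item, b.name AS parent
FROM tasks a
LEFT JOIN tasks b ON a.parent_id = b.id

Result:
item     | parent  
---------+---------
Refactor | NULL    
Plan     | Refactor
Document | Plan    
Setup    | Plan    
Research | NULL    


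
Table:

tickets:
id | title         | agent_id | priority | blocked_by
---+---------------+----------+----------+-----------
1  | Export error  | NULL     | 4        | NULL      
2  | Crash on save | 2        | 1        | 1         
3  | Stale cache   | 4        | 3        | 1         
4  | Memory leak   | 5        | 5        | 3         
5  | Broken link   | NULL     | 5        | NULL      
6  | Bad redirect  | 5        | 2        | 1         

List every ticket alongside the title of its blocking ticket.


This is a self-join: tickets is joined to a second copy of itself, matching each row's blocked_by to another row's id. Use LEFT JOIN so rows with blocked_by=NULL are kept.
  - ticket 1 (Export error): blocked_by=NULL -> NULL
  - ticket 2 (Crash on save): blocked_by=1 -> Export error
  - ticket 3 (Stale cache): blocked_by=1 -> Export error
  - ticket 4 (Memory leak): blocked_by=3 -> Stale cache
  - ticket 5 (Broken link): blocked_by=NULL -> NULL
  - ticket 6 (Bad redirect): blocked_by=1 -> Export error

SQL:
SELECT a.title AS item, b.title AS blocked_by
FROM tickets a
LEFT JOIN tickets b ON a.blocked_by = b.id

Result:
item          | blocked_by  
--------------+-------------
Export error  | NULL        
Crash on save | Export error
Stale cache   | Export error
Memory leak   | Stale cache 
Broken link   | NULL        
Bad redirect  | Export error


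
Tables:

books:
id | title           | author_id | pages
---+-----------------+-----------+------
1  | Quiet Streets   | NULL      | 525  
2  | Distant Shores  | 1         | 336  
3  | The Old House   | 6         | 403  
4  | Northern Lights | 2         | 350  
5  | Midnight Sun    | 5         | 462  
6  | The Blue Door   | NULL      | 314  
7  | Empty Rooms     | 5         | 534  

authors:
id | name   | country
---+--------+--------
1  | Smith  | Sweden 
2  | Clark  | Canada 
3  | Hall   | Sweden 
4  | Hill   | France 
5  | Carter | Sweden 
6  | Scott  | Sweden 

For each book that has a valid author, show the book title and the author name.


INNER JOIN keeps only books rows whose author_id matches an id in authors. Walk through each book:
  - book 1 (Quiet Streets): author_id=NULL, no match -> dropped
  - book 2 (Distant Shores): author_id=1 -> matches Smith
  - book 3 (The Old House): author_id=6 -> matches Scott
  - book 4 (Northern Lights): author_id=2 -> matches Clark
  - book 5 (Midnight Sun): author_id=5 -> matches Carter
  - book 6 (The Blue Door): author_id=NULL, no match -> dropped
  - book 7 (Empty Rooms): author_id=5 -> matches Carter
So 2 of 7 rows are dropped.

SQL:
SELECT a.title, b.name AS author
FROM books a
INNER JOIN authors b ON a.author_id = b.id

Result:
title           | author
----------------+-------
Distant Shores  | Smith 
The Old House   | Scott 
Northern Lights | Clark 
Midnight Sun    | Carter
Empty Rooms     | Carter


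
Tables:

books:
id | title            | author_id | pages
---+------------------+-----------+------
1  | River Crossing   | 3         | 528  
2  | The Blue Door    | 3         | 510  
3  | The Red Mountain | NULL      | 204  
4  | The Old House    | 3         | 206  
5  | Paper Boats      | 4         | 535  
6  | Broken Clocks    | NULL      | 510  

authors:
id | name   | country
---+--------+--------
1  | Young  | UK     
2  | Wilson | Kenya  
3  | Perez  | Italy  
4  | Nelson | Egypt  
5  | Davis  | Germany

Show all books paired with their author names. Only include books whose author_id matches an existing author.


INNER JOIN keeps only books rows whose author_id matches an id in authors. Walk through each book:
  - book 1 (River Crossing): author_id=3 -> matches Perez
  - book 2 (The Blue Door): author_id=3 -> matches Perez
  - book 3 (The Red Mountain): author_id=NULL, no match -> dropped
  - book 4 (The Old House): author_id=3 -> matches Perez
  - book 5 (Paper Boats): author_id=4 -> matches Nelson
  - book 6 (Broken Clocks): author_id=NULL, no match -> dropped
So 2 of 6 rows are dropped.

SQL:
SELECT a.title, b.name AS author
FROM books a
INNER JOIN authors b ON a.author_id = b.id

Result:
title          | author
---------------+-------
River Crossing | Perez 
The Blue Door  | Perez 
The Old House  | Perez 
Paper Boats    | Nelson


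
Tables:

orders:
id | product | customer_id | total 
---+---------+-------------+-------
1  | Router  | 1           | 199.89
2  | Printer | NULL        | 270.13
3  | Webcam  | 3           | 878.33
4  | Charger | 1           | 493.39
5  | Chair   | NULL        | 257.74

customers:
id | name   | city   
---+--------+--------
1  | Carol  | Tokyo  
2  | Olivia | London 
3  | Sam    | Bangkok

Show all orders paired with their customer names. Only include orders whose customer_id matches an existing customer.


INNER JOIN keeps only orders rows whose customer_id matches an id in customers. Walk through each order:
  - order 1 (Router): customer_id=1 -> matches Carol
  - order 2 (Printer): customer_id=NULL, no match -> dropped
  - order 3 (Webcam): customer_id=3 -> matches Sam
  - order 4 (Charger): customer_id=1 -> matches Carol
  - order 5 (Chair): customer_id=NULL, no match -> dropped
So 2 of 5 rows are dropped.

SQL:
SELECT a.product, b.name AS customer
FROM orders a
INNER JOIN customers b ON a.customer_id = b.id

Result:
product | customer
--------+---------
Router  | Carol   
Webcam  | Sam     
Charger | Carol   


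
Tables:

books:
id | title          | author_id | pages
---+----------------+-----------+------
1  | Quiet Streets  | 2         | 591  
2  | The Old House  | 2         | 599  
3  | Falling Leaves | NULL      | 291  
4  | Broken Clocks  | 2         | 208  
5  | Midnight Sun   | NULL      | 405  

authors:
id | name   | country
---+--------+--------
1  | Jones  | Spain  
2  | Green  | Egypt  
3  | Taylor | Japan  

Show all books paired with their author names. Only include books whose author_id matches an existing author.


INNER JOIN keeps only books rows whose author_id matches an id in authors. Walk through each book:
  - book 1 (Quiet Streets): author_id=2 -> matches Green
  - book 2 (The Old House): author_id=2 -> matches Green
  - book 3 (Falling Leaves): author_id=NULL, no match -> dropped
  - book 4 (Broken Clocks): author_id=2 -> matches Green
  - book 5 (Midnight Sun): author_id=NULL, no match -> dropped
So 2 of 5 rows are dropped.

SQL:
SELECT a.title, b.name AS author
FROM books a
INNER JOIN authors b ON a.author_id = b.id

Result:
title         | author
--------------+-------
Quiet Streets | Green 
The Old House | Green 
Broken Clocks | Green 


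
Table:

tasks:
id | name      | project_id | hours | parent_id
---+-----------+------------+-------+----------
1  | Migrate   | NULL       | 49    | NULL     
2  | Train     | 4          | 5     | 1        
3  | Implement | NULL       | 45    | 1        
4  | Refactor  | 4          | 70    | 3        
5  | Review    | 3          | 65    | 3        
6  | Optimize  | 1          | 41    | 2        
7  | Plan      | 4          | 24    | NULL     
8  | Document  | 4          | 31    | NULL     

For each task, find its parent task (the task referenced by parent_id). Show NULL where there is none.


This is a self-join: tasks is joined to a second copy of itself, matching each row's parent_id to another row's id. Use LEFT JOIN so rows with parent_id=NULL are kept.
  - task 1 (Migrate): parent_id=NULL -> NULL
  - task 2 (Train): parent_id=1 -> Migrate
  - task 3 (Implement): parent_id=1 -> Migrate
  - task 4 (Refactor): parent_id=3 -> Implement
  - task 5 (Review): parent_id=3 -> Implement
  - task 6 (Optimize): parent_id=2 -> Train
  - task 7 (Plan): parent_id=NULL -> NULL
  - task 8 (Document): parent_id=NULL -> NULL

SQL:
SELECT a.name AS item, b.name AS parent
FROM tasks a
LEFT JOIN tasks b ON a.parent_id = b.id

Result:
item      | parent   
----------+----------
Migrate   | NULL     
Train     | Migrate  
Implement | Migrate  
Refactor  | Implement
Review    | Implement
Optimize  | Train    
Plan      | NULL     
Document  | NULL     
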